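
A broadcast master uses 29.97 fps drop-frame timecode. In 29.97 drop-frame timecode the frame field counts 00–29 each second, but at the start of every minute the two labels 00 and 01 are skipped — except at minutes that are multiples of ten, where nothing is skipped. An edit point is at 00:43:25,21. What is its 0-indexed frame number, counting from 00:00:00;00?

Complete 10-minute blocks: 4, each 17982 frames → 71928.
Remaining 3 whole minutes in the current block: 1800 + 2 × 1798 = 5396 frames.
Within the current minute: 25 × 30 + 21 − 2 = 769 (labels ;00/;01 skipped at this minute). Total = 71928 + 5396 + 769 = 78093.

78093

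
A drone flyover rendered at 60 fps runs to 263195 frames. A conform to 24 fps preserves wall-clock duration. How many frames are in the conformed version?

105278 frames

Target frames = source frames × (target rate / source rate) = 263195 × (24)/(60) = 263195 × 2/5 = 105278.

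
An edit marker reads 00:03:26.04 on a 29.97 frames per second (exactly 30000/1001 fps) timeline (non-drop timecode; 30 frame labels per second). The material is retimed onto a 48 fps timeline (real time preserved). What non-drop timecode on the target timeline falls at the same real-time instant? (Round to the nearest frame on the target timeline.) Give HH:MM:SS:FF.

Source frame index: (0×3600 + 3×60 + 26) × 30 + 4 = 6184.
Real time: 6184 / (30000/1001) = 773773/3750 s.
Target frame: (773773/3750) × (48) = 6190184/625 ≈ 9904.294 → 9904.
At 48 labels/s: frame 9904 → 00:03:26:16.

00:03:26:16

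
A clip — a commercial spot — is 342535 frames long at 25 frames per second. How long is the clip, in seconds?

13701.4 seconds

Running time = 342535 / (25) = 13701.4 s.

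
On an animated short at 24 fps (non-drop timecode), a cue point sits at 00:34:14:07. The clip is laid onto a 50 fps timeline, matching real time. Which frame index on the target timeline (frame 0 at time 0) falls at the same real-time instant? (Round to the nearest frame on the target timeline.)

Source frame index: (0×3600 + 34×60 + 14) × 24 + 7 = 49303.
Real time: 49303 / (24) = 49303/24 s.
Target frame: (49303/24) × (50) = 1232575/12 ≈ 102714.583 → 102715.

frame 102715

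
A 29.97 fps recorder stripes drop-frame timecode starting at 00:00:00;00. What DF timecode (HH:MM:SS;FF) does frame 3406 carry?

Ten DF minutes hold 17982 frames, so frame 3406 lies in block 0 (frames 0–17981) with 3406 frames into that block.
The block's first minute is 1800 frames and the rest 1798 each; 3406 frames reaches minute 1, so 0 × 18 + 1 × 2 = 2 labels have been skipped so far.
Adding those back, label number 3406 + 2 = 3408 at 30 labels/s is 113 s + 18 f = 0 h 1 min 53 s frame 18, i.e. 00:01:53;18.

00:01:53;18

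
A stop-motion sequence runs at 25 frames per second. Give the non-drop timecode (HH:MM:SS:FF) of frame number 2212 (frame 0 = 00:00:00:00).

00:01:28:12

2212 ÷ 25 = 88 full seconds, remainder 12 frames.
88 s = 0 h 1 min 28 s.
Timecode: 00:01:28:12.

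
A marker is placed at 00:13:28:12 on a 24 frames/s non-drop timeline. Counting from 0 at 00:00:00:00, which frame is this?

Total seconds to the label: (0 × 3600 + 13 × 60 + 28) = 808.
Frame index = 808 × 24 + 12 = 19404.

19404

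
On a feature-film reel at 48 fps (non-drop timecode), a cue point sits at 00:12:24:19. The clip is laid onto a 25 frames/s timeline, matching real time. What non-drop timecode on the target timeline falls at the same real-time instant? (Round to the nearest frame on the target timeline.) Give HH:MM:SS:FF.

00:12:24:10

Source frame index: (0×3600 + 12×60 + 24) × 48 + 19 = 35731.
Real time: 35731 / (48) = 35731/48 s.
Target frame: (35731/48) × (25) = 893275/48 ≈ 18609.896 → 18610.
At 25 labels/s: frame 18610 → 00:12:24:10.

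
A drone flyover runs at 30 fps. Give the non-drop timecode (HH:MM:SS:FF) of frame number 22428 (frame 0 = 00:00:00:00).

00:12:27:18

22428 ÷ 30 = 747 full seconds, remainder 18 frames.
747 s = 0 h 12 min 27 s.
Timecode: 00:12:27:18.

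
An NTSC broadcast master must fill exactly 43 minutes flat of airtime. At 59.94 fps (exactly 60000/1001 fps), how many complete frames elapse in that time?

154645 frames

43 min = 2580 s.
Frames = 2580 × 60000/1001 = 154800000/1001 ≈ 154645.3546.
Complete frames: 154645.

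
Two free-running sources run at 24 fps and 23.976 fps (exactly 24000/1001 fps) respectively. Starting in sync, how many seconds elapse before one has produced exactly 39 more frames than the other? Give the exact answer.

The gap grows by |24000/1001 − 24| = 24/1001 frames per second.
Time for a 39-frame gap: 39 ÷ (24/1001) = 1626.625 s.

1626.625 seconds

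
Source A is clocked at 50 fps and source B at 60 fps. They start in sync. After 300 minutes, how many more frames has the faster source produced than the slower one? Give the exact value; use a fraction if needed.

300 min = 18000 s.
A emits 50 × 18000 = 900000 frames; B emits 60 × 18000 = 1080000.
Difference = 180000 frames; B is ahead of A.

180000 frames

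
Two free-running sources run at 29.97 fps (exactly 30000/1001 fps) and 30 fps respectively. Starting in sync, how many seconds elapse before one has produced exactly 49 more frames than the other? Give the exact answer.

49049/30 seconds

The gap grows by |30 − 30000/1001| = 30/1001 frames per second.
Time for a 49-frame gap: 49 ÷ (30/1001) = 49049/30 s.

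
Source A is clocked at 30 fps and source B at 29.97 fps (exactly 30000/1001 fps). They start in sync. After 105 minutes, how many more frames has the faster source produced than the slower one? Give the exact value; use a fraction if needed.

27000/143 frames

105 min = 6300 s.
A emits 30 × 6300 = 189000 frames; B emits 30000/1001 × 6300 = 27000000/143.
Difference = 27000/143 frames (≈ 188.8112); B is behind A.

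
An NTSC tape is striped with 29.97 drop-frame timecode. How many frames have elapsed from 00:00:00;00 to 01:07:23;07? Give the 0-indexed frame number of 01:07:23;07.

Complete 10-minute blocks: 6, each 17982 frames → 107892.
Remaining 7 whole minutes in the current block: 1800 + 6 × 1798 = 12588 frames.
Within the current minute: 23 × 30 + 7 − 2 = 695 (labels ;00/;01 skipped at this minute). Total = 107892 + 12588 + 695 = 121175.

121175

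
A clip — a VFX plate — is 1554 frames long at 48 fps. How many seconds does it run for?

32.375 seconds

Running time = 1554 / (48) = 32.375 s.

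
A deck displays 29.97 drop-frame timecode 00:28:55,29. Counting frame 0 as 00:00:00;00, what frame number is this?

As if non-drop at 30 labels/s: (0 × 3600 + 28 × 60 + 55) × 30 + 29 = 52079.
Minute boundaries passed: 28; those not divisible by 10: 28 − 2 = 26; dropped labels = 2 × 26 = 52.
Actual frame index = 52079 − 52 = 52027.

52027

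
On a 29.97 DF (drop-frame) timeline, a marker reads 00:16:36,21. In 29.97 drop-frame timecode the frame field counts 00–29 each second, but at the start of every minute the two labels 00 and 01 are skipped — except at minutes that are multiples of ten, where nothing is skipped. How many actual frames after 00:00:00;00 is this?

29871

As if non-drop at 30 labels/s: (0 × 3600 + 16 × 60 + 36) × 30 + 21 = 29901.
Minute boundaries passed: 16; those not divisible by 10: 16 − 1 = 15; dropped labels = 2 × 15 = 30.
Actual frame index = 29901 − 30 = 29871.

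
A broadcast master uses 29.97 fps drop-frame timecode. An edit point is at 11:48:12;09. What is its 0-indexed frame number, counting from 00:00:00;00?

1273493

As if non-drop at 30 labels/s: (11 × 3600 + 48 × 60 + 12) × 30 + 9 = 1274769.
Minute boundaries passed: 708; those not divisible by 10: 708 − 70 = 638; dropped labels = 2 × 638 = 1276.
Actual frame index = 1274769 − 1276 = 1273493.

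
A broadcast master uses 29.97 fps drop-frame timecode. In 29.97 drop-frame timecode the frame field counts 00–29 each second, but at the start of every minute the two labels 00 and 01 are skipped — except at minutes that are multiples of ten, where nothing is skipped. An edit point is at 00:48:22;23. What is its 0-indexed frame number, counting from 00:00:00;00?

86995

As if non-drop at 30 labels/s: (0 × 3600 + 48 × 60 + 22) × 30 + 23 = 87083.
Minute boundaries passed: 48; those not divisible by 10: 48 − 4 = 44; dropped labels = 2 × 44 = 88.
Actual frame index = 87083 − 88 = 86995.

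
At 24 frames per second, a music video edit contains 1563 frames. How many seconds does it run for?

Running time = 1563 / (24) = 65.125 s.

65.125 seconds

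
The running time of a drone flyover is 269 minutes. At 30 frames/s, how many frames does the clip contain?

269 min = 16140 s.
Frames = 16140 × 30 = 484200.

484200 frames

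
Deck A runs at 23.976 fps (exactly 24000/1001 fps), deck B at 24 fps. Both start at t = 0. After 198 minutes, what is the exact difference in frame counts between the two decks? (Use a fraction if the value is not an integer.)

25920/91 frames

198 min = 11880 s.
A emits 24000/1001 × 11880 = 25920000/91 frames; B emits 24 × 11880 = 285120.
Difference = 25920/91 frames (≈ 284.8352); B is ahead of A.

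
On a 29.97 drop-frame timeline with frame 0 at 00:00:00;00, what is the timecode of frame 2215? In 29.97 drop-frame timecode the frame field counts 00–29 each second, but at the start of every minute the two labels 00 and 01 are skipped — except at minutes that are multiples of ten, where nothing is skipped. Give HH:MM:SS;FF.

00:01:13;27

Ten DF minutes hold 17982 frames, so frame 2215 lies in block 0 (frames 0–17981) with 2215 frames into that block.
The block's first minute is 1800 frames and the rest 1798 each; 2215 frames reaches minute 1, so 0 × 18 + 1 × 2 = 2 labels have been skipped so far.
Adding those back, label number 2215 + 2 = 2217 at 30 labels/s is 73 s + 27 f = 0 h 1 min 13 s frame 27, i.e. 00:01:13;27.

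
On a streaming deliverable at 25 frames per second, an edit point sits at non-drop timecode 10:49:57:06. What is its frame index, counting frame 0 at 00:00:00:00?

frame 974931

Total seconds to the label: (10 × 3600 + 49 × 60 + 57) = 38997.
Frame index = 38997 × 25 + 6 = 974931.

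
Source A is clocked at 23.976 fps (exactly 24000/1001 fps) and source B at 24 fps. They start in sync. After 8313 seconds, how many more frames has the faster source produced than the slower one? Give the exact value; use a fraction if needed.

A emits 24000/1001 × 8313 = 199512000/1001 frames; B emits 24 × 8313 = 199512.
Difference = 199512/1001 frames (≈ 199.3127); B is ahead of A.

199512/1001 frames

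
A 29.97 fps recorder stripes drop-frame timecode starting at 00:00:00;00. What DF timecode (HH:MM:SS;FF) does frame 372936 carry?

Ten DF minutes hold 17982 frames, so frame 372936 lies in block 20 (frames 359640–377621) with 13296 frames into that block.
The block's first minute is 1800 frames and the rest 1798 each; 13296 frames reaches minute 7, so 20 × 18 + 7 × 2 = 374 labels have been skipped so far.
Adding those back, label number 372936 + 374 = 373310 at 30 labels/s is 12443 s + 20 f = 3 h 27 min 23 s frame 20, i.e. 03:27:23;20.

03:27:23;20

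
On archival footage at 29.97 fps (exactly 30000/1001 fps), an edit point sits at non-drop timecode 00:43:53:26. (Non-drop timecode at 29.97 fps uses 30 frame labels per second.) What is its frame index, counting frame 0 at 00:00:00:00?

frame 79016

Total seconds to the label: (0 × 3600 + 43 × 60 + 53) = 2633.
Frame index = 2633 × 30 + 26 = 79016.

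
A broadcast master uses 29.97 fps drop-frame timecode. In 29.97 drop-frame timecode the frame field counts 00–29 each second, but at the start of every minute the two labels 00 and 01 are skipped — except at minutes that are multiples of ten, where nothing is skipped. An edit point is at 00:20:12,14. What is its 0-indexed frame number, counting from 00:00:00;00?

36338

Complete 10-minute blocks: 2, each 17982 frames → 35964.
Remaining 0 whole minutes in the current block: 0 frames.
Within the current minute: 12 × 30 + 14 = 374. Total = 35964 + 0 + 374 = 36338.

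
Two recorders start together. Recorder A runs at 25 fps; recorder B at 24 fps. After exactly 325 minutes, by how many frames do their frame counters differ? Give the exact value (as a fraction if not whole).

19500 frames

325 min = 19500 s.
A emits 25 × 19500 = 487500 frames; B emits 24 × 19500 = 468000.
Difference = 19500 frames; B is behind A.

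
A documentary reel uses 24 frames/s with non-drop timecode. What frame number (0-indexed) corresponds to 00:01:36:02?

frame 2306

Total seconds to the label: (0 × 3600 + 1 × 60 + 36) = 96.
Frame index = 96 × 24 + 2 = 2306.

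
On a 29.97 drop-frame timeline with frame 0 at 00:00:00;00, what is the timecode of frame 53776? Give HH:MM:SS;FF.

00:29:54;10

Ten DF minutes hold 17982 frames, so frame 53776 lies in block 2 (frames 35964–53945) with 17812 frames into that block.
The block's first minute is 1800 frames and the rest 1798 each; 17812 frames reaches minute 9, so 2 × 18 + 9 × 2 = 54 labels have been skipped so far.
Adding those back, label number 53776 + 54 = 53830 at 30 labels/s is 1794 s + 10 f = 0 h 29 min 54 s frame 10, i.e. 00:29:54;10.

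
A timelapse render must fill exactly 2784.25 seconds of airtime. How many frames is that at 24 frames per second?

66822 frames

Frames = 2784.25 × 24 = 66822.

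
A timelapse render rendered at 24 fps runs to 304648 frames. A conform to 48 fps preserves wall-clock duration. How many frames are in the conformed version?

609296 frames

Frames at target rate = 304648 × (48) / (24) = 609296.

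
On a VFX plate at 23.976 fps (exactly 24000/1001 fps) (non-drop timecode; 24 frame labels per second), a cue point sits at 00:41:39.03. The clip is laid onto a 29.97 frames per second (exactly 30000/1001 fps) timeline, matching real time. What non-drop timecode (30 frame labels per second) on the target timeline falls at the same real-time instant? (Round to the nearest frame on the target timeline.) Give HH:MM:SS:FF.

Source frame index: (0×3600 + 41×60 + 39) × 24 + 3 = 59979.
Real time: 59979 / (24000/1001) = 20012993/8000 s.
Target frame: (20012993/8000) × (30000/1001) = 299895/4 ≈ 74973.750 → 74974.
At 30 labels/s: frame 74974 → 00:41:39:04.

00:41:39:04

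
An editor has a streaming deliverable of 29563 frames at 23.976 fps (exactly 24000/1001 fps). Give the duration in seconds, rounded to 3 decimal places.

Running time = 29563 × 1001/24000 = 29592563/24000 s ≈ 1233.023 s.

1233.023 seconds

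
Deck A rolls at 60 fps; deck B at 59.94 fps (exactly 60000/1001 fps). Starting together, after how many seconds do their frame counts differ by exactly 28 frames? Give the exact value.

7007/15 seconds

The gap grows by |60000/1001 − 60| = 60/1001 frames per second.
Time for a 28-frame gap: 28 ÷ (60/1001) = 7007/15 s.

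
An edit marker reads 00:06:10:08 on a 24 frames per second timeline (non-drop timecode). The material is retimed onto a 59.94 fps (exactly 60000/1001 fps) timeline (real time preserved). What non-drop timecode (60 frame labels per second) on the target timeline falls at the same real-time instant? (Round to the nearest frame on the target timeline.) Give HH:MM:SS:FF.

00:06:09:58

Source frame index: (0×3600 + 6×60 + 10) × 24 + 8 = 8888.
Real time: 8888 / (24) = 1111/3 s.
Target frame: (1111/3) × (60000/1001) = 2020000/91 ≈ 22197.802 → 22198.
At 60 labels/s: frame 22198 → 00:06:09:58.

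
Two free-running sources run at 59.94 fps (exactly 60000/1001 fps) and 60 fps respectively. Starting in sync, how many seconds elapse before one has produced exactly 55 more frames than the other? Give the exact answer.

11011/12 seconds

The gap grows by |60 − 60000/1001| = 60/1001 frames per second.
Time for a 55-frame gap: 55 ÷ (60/1001) = 11011/12 s.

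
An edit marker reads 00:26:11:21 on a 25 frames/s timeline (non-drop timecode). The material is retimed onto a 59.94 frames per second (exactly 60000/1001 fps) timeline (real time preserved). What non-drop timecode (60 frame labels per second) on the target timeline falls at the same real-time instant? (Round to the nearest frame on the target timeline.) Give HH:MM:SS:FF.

Source frame index: (0×3600 + 26×60 + 11) × 25 + 21 = 39296.
Real time: 39296 / (25) = 39296/25 s.
Target frame: (39296/25) × (60000/1001) = 94310400/1001 ≈ 94216.184 → 94216.
At 60 labels/s: frame 94216 → 00:26:10:16.

00:26:10:16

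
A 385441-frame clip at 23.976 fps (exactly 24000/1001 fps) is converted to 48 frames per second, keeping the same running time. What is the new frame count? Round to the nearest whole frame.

771653 frames

Frames at target rate = 385441 × (48) / (24000/1001) = 385826441/500 ≈ 771652.882.
Nearest whole frame: 771653.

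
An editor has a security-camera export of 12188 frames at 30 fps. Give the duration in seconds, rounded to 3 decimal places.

Running time = 12188 × 1/30 = 6094/15 s ≈ 406.267 s.

406.267 seconds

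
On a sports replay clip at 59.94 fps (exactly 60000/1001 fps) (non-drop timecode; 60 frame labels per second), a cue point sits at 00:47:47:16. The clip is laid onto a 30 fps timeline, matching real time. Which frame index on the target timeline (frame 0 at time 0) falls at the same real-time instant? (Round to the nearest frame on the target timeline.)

Source frame index: (0×3600 + 47×60 + 47) × 60 + 16 = 172036.
Real time: 172036 / (60000/1001) = 43052009/15000 s.
Target frame: (43052009/15000) × (30) = 43052009/500 ≈ 86104.018 → 86104.

frame 86104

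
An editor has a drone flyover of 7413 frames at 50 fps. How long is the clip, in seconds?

148.26 seconds

Running time = 7413 / (50) = 148.26 s.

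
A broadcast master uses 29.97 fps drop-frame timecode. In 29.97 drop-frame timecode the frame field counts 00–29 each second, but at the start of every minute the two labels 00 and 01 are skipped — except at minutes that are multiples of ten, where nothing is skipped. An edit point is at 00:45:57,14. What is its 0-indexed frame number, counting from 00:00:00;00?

82642

Complete 10-minute blocks: 4, each 17982 frames → 71928.
Remaining 5 whole minutes in the current block: 1800 + 4 × 1798 = 8992 frames.
Within the current minute: 57 × 30 + 14 − 2 = 1722 (labels ;00/;01 skipped at this minute). Total = 71928 + 8992 + 1722 = 82642.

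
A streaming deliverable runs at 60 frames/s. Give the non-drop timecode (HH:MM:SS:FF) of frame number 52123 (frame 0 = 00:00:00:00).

52123 ÷ 60 = 868 full seconds, remainder 43 frames.
868 s = 0 h 14 min 28 s.
Timecode: 00:14:28:43.

00:14:28:43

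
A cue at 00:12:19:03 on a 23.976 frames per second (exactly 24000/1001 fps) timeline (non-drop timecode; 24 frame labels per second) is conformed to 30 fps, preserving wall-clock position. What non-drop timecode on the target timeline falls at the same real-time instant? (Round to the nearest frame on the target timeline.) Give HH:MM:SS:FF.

00:12:19:26

Source frame index: (0×3600 + 12×60 + 19) × 24 + 3 = 17739.
Real time: 17739 / (24000/1001) = 5918913/8000 s.
Target frame: (5918913/8000) × (30) = 17756739/800 ≈ 22195.924 → 22196.
At 30 labels/s: frame 22196 → 00:12:19:26.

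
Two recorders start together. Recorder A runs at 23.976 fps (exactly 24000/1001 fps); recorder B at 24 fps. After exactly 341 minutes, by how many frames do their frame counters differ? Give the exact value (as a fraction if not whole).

341 min = 20460 s.
A emits 24000/1001 × 20460 = 44640000/91 frames; B emits 24 × 20460 = 491040.
Difference = 44640/91 frames (≈ 490.5495); B is ahead of A.

44640/91 frames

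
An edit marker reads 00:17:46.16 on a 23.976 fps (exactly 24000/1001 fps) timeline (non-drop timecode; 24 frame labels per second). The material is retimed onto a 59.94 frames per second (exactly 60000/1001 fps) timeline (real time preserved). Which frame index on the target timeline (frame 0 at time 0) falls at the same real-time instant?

Source frame index: (0×3600 + 17×60 + 46) × 24 + 16 = 25600.
Real time: 25600 / (24000/1001) = 16016/15 s.
Target frame: (16016/15) × (60000/1001) = 64000.

frame 64000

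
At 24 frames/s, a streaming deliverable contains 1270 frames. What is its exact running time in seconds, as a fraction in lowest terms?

635/12 seconds

Running time = 1270 ÷ (24) = 1270 × 1/24 = 635/12 s.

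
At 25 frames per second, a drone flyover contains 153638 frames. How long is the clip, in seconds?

Running time = 153638 / (25) = 6145.52 s.

6145.52 seconds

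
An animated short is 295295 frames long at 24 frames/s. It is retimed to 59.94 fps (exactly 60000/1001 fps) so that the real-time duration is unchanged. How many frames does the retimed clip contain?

737500 frames

Target frames = source frames × (target rate / source rate) = 295295 × (60000/1001)/(24) = 295295 × 2500/1001 = 737500.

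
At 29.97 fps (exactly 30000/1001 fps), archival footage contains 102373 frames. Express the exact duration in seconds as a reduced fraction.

102475373/30000 seconds

Running time = 102373 ÷ (30000/1001) = 102373 × 1001/30000 = 102475373/30000 s.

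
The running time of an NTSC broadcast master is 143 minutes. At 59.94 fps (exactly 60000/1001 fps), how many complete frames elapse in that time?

514285 frames

143 min = 8580 s.
Frames = 8580 × 60000/1001 = 3600000/7 ≈ 514285.7143.
Complete frames: 514285.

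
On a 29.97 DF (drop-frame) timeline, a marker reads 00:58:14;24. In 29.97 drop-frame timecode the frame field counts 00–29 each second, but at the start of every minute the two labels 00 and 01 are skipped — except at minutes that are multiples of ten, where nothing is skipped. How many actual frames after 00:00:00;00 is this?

104738

As if non-drop at 30 labels/s: (0 × 3600 + 58 × 60 + 14) × 30 + 24 = 104844.
Minute boundaries passed: 58; those not divisible by 10: 58 − 5 = 53; dropped labels = 2 × 53 = 106.
Actual frame index = 104844 − 106 = 104738.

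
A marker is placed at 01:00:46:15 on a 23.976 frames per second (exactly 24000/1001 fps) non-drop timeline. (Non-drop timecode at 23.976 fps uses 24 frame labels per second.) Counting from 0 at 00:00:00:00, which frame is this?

Total seconds to the label: (1 × 3600 + 0 × 60 + 46) = 3646.
Frame index = 3646 × 24 + 15 = 87519.

frame 87519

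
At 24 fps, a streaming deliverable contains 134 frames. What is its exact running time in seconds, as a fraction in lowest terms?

Running time = 134 ÷ (24) = 134 × 1/24 = 67/12 s.

67/12 seconds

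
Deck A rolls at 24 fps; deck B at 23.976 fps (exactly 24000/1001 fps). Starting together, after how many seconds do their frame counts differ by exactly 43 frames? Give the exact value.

The gap grows by |24000/1001 − 24| = 24/1001 frames per second.
Time for a 43-frame gap: 43 ÷ (24/1001) = 43043/24 s.

43043/24 seconds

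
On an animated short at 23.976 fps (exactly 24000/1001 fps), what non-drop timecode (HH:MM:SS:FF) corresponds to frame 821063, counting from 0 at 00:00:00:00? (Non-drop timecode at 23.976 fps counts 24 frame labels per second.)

821063 ÷ 24 = 34210 full seconds, remainder 23 frames.
34210 s = 9 h 30 min 10 s.
Timecode: 09:30:10:23.

09:30:10:23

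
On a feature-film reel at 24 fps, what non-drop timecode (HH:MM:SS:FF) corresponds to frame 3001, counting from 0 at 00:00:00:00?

00:02:05:01

3001 ÷ 24 = 125 full seconds, remainder 1 frame.
125 s = 0 h 2 min 5 s.
Timecode: 00:02:05:01.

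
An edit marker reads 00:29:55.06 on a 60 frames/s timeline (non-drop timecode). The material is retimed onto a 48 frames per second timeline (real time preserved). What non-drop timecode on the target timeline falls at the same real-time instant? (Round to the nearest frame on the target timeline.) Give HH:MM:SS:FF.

Source frame index: (0×3600 + 29×60 + 55) × 60 + 6 = 107706.
Real time: 107706 / (60) = 17951/10 s.
Target frame: (17951/10) × (48) = 430824/5 ≈ 86164.800 → 86165.
At 48 labels/s: frame 86165 → 00:29:55:05.

00:29:55:05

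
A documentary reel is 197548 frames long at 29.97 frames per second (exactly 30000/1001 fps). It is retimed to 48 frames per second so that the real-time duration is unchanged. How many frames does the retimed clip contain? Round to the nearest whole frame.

Frames at target rate = 197548 × (48) / (30000/1001) = 197745548/625 ≈ 316392.877.
Nearest whole frame: 316393.

316393 frames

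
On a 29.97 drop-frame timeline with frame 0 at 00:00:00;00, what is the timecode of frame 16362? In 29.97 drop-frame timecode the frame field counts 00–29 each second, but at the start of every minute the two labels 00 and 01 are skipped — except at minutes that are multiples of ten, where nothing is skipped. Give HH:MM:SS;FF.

00:09:06;00

Ten DF minutes hold 17982 frames, so frame 16362 lies in block 0 (frames 0–17981) with 16362 frames into that block.
The block's first minute is 1800 frames and the rest 1798 each; 16362 frames reaches minute 9, so 0 × 18 + 9 × 2 = 18 labels have been skipped so far.
Adding those back, label number 16362 + 18 = 16380 at 30 labels/s is 546 s + 0 f = 0 h 9 min 6 s frame 0, i.e. 00:09:06;00.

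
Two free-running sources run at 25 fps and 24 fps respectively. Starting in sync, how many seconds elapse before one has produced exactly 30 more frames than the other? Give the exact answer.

30 seconds

The gap grows by |24 − 25| = 1 frame per second.
Time for a 30-frame gap: 30 ÷ (1) = 30 s.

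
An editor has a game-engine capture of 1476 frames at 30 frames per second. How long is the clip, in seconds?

49.2 seconds

Running time = 1476 / (30) = 49.2 s.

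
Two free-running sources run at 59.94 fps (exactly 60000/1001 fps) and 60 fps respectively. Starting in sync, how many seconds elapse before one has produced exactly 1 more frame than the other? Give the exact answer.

The gap grows by |60 − 60000/1001| = 60/1001 frames per second.
Time for a 1-frame gap: 1 ÷ (60/1001) = 1001/60 s.

1001/60 seconds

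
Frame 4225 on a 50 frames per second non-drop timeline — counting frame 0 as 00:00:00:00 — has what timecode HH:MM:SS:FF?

00:01:24:25

4225 ÷ 50 = 84 full seconds, remainder 25 frames.
84 s = 0 h 1 min 24 s.
Timecode: 00:01:24:25.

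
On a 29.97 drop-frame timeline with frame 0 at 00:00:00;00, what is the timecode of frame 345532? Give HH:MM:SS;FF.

03:12:09;08

Each 10-minute DF block holds 10 × 60 × 30 − 9 × 2 = 17982 frames. 345532 ÷ 17982 → 19 full blocks, remainder 3874.
Within the partial block the first minute is 1800 frames and each further minute 1798, so 2 further minute boundaries passed. Total skipped labels = 18 × 19 + 2 × 2 = 346.
Non-drop label index = 345532 + 346 = 345878; at 30 labels/s that is 03:12:09:08, i.e. DF 03:12:09;08.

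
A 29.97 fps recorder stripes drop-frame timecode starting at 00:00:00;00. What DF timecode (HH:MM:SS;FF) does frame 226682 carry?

Each 10-minute DF block holds 10 × 60 × 30 − 9 × 2 = 17982 frames. 226682 ÷ 17982 → 12 full blocks, remainder 10898.
Within the partial block the first minute is 1800 frames and each further minute 1798, so 6 further minute boundaries passed. Total skipped labels = 18 × 12 + 2 × 6 = 228.
Non-drop label index = 226682 + 228 = 226910; at 30 labels/s that is 02:06:03:20, i.e. DF 02:06:03;20.

02:06:03;20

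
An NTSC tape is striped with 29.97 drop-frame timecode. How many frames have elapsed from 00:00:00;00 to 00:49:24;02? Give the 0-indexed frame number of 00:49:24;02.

Complete 10-minute blocks: 4, each 17982 frames → 71928.
Remaining 9 whole minutes in the current block: 1800 + 8 × 1798 = 16184 frames.
Within the current minute: 24 × 30 + 2 − 2 = 720 (labels ;00/;01 skipped at this minute). Total = 71928 + 16184 + 720 = 88832.

88832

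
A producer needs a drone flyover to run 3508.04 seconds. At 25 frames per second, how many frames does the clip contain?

87701 frames

Frames = 3508.04 × 25 = 87701.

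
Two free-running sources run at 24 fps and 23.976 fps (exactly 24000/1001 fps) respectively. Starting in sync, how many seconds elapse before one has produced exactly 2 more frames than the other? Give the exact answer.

The gap grows by |24000/1001 − 24| = 24/1001 frames per second.
Time for a 2-frame gap: 2 ÷ (24/1001) = 1001/12 s.

1001/12 seconds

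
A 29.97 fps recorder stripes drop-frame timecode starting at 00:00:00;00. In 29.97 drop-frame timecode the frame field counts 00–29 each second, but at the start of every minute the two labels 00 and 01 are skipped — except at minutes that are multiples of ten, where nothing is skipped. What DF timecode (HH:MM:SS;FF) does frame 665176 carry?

06:09:54;22

Ten DF minutes hold 17982 frames, so frame 665176 lies in block 36 (frames 647352–665333) with 17824 frames into that block.
The block's first minute is 1800 frames and the rest 1798 each; 17824 frames reaches minute 9, so 36 × 18 + 9 × 2 = 666 labels have been skipped so far.
Adding those back, label number 665176 + 666 = 665842 at 30 labels/s is 22194 s + 22 f = 6 h 9 min 54 s frame 22, i.e. 06:09:54;22.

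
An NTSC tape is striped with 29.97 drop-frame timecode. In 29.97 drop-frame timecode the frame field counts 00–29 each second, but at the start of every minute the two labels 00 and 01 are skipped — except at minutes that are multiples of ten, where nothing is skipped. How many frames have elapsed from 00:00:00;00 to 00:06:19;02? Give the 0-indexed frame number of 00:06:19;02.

11360

Complete 10-minute blocks: 0, each 17982 frames → 0.
Remaining 6 whole minutes in the current block: 1800 + 5 × 1798 = 10790 frames.
Within the current minute: 19 × 30 + 2 − 2 = 570 (labels ;00/;01 skipped at this minute). Total = 0 + 10790 + 570 = 11360.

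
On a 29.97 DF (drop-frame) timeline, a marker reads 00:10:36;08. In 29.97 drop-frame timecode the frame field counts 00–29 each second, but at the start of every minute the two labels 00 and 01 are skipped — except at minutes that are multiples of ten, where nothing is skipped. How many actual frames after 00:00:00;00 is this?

As if non-drop at 30 labels/s: (0 × 3600 + 10 × 60 + 36) × 30 + 8 = 19088.
Minute boundaries passed: 10; those not divisible by 10: 10 − 1 = 9; dropped labels = 2 × 9 = 18.
Actual frame index = 19088 − 18 = 19070.

19070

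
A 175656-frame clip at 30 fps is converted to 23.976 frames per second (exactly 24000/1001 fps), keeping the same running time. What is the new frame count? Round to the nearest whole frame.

Frames at target rate = 175656 × (24000/1001) / (30) = 10809600/77 ≈ 140384.416.
Nearest whole frame: 140384.

140384 frames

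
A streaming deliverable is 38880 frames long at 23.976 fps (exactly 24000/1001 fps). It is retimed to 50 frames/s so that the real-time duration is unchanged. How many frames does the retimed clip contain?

81081 frames

Target frames = source frames × (target rate / source rate) = 38880 × (50)/(24000/1001) = 38880 × 1001/480 = 81081.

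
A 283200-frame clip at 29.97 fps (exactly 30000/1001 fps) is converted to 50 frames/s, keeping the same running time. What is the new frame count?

Target frames = source frames × (target rate / source rate) = 283200 × (50)/(30000/1001) = 283200 × 1001/600 = 472472.

472472 frames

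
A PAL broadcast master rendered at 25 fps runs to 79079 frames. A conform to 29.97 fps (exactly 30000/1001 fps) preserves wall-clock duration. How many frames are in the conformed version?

94800 frames

Target frames = source frames × (target rate / source rate) = 79079 × (30000/1001)/(25) = 79079 × 1200/1001 = 94800.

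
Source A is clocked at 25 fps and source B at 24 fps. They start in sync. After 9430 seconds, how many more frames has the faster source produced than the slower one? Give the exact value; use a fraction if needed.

A emits 25 × 9430 = 235750 frames; B emits 24 × 9430 = 226320.
Difference = 9430 frames; B is behind A.

9430 frames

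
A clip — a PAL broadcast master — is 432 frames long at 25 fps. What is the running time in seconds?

17.28 seconds

Running time = 432 / (25) = 17.28 s.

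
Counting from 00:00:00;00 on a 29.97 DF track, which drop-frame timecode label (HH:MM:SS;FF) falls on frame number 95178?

Each 10-minute DF block holds 10 × 60 × 30 − 9 × 2 = 17982 frames. 95178 ÷ 17982 → 5 full blocks, remainder 5268.
Within the partial block the first minute is 1800 frames and each further minute 1798, so 2 further minute boundaries passed. Total skipped labels = 18 × 5 + 2 × 2 = 94.
Non-drop label index = 95178 + 94 = 95272; at 30 labels/s that is 00:52:55:22, i.e. DF 00:52:55;22.

00:52:55;22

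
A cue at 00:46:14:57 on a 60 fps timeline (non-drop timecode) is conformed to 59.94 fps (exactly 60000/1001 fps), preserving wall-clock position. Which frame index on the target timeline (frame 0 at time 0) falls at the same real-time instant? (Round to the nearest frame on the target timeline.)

frame 166331

Source frame index: (0×3600 + 46×60 + 14) × 60 + 57 = 166497.
Real time: 166497 / (60) = 55499/20 s.
Target frame: (55499/20) × (60000/1001) = 166497000/1001 ≈ 166330.669 → 166331.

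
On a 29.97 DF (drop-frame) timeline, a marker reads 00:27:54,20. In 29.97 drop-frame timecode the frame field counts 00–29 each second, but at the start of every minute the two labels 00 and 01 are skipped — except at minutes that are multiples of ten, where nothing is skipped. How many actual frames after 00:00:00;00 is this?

Complete 10-minute blocks: 2, each 17982 frames → 35964.
Remaining 7 whole minutes in the current block: 1800 + 6 × 1798 = 12588 frames.
Within the current minute: 54 × 30 + 20 − 2 = 1638 (labels ;00/;01 skipped at this minute). Total = 35964 + 12588 + 1638 = 50190.

50190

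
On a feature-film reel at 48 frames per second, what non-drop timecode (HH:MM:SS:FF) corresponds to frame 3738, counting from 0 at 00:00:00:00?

00:01:17:42

3738 ÷ 48 = 77 full seconds, remainder 42 frames.
77 s = 0 h 1 min 17 s.
Timecode: 00:01:17:42.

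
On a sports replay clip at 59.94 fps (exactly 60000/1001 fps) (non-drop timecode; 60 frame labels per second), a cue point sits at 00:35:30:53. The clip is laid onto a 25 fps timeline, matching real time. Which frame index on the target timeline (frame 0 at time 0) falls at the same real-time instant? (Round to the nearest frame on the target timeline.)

frame 53325

Source frame index: (0×3600 + 35×60 + 30) × 60 + 53 = 127853.
Real time: 127853 / (60000/1001) = 127980853/60000 s.
Target frame: (127980853/60000) × (25) = 127980853/2400 ≈ 53325.355 → 53325.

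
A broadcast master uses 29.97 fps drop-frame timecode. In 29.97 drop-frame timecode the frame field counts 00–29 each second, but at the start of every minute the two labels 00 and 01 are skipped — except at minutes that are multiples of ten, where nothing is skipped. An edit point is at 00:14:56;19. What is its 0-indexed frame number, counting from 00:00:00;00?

Complete 10-minute blocks: 1, each 17982 frames → 17982.
Remaining 4 whole minutes in the current block: 1800 + 3 × 1798 = 7194 frames.
Within the current minute: 56 × 30 + 19 − 2 = 1697 (labels ;00/;01 skipped at this minute). Total = 17982 + 7194 + 1697 = 26873.

26873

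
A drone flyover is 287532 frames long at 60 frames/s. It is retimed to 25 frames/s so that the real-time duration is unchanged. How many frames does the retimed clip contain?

Target frames = source frames × (target rate / source rate) = 287532 × (25)/(60) = 287532 × 5/12 = 119805.

119805 frames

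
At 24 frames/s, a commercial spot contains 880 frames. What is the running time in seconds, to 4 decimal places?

36.6667 seconds

Running time = 880 × 1/24 = 110/3 s ≈ 36.6667 s.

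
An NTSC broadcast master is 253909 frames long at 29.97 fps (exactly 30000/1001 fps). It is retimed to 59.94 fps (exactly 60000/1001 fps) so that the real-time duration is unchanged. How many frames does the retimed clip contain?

Target frames = source frames × (target rate / source rate) = 253909 × (60000/1001)/(30000/1001) = 253909 × 2 = 507818.

507818 frames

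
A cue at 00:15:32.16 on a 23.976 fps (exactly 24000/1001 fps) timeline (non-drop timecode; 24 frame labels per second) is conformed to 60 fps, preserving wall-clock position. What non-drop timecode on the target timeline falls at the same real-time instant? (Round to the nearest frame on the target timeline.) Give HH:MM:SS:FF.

Source frame index: (0×3600 + 15×60 + 32) × 24 + 16 = 22384.
Real time: 22384 / (24000/1001) = 1400399/1500 s.
Target frame: (1400399/1500) × (60) = 1400399/25 ≈ 56015.960 → 56016.
At 60 labels/s: frame 56016 → 00:15:33:36.

00:15:33:36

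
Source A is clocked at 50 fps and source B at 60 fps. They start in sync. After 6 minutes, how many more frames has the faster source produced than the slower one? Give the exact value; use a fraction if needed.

6 min = 360 s.
A emits 50 × 360 = 18000 frames; B emits 60 × 360 = 21600.
Difference = 3600 frames; B is ahead of A.

3600 frames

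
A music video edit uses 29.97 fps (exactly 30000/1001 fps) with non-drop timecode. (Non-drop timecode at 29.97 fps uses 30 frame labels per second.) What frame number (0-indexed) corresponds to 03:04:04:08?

Total seconds to the label: (3 × 3600 + 4 × 60 + 4) = 11044.
Frame index = 11044 × 30 + 8 = 331328.

frame 331328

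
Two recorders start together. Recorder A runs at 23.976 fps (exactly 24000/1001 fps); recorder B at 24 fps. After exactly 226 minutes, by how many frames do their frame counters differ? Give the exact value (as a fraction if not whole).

226 min = 13560 s.
A emits 24000/1001 × 13560 = 325440000/1001 frames; B emits 24 × 13560 = 325440.
Difference = 325440/1001 frames (≈ 325.1149); B is ahead of A.

325440/1001 frames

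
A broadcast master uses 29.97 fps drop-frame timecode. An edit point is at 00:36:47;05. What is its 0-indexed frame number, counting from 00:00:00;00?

As if non-drop at 30 labels/s: (0 × 3600 + 36 × 60 + 47) × 30 + 5 = 66215.
Minute boundaries passed: 36; those not divisible by 10: 36 − 3 = 33; dropped labels = 2 × 33 = 66.
Actual frame index = 66215 − 66 = 66149.

66149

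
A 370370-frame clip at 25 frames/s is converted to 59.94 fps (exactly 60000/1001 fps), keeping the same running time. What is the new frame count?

888000 frames

Target frames = source frames × (target rate / source rate) = 370370 × (60000/1001)/(25) = 370370 × 2400/1001 = 888000.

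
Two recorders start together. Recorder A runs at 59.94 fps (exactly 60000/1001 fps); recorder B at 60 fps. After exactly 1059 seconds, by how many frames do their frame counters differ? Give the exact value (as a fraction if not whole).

A emits 60000/1001 × 1059 = 63540000/1001 frames; B emits 60 × 1059 = 63540.
Difference = 63540/1001 frames (≈ 63.4765); B is ahead of A.

63540/1001 frames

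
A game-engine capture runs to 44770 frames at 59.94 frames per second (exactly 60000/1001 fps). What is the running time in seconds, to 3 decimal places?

746.913 seconds

Running time = 44770 × 1001/60000 = 4481477/6000 s ≈ 746.913 s.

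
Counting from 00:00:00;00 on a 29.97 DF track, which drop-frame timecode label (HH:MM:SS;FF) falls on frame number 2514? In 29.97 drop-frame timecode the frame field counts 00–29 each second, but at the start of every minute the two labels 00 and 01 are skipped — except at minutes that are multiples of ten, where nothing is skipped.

Each 10-minute DF block holds 10 × 60 × 30 − 9 × 2 = 17982 frames. 2514 ÷ 17982 → 0 full blocks, remainder 2514.
Within the partial block the first minute is 1800 frames and each further minute 1798, so 1 further minute boundary passed. Total skipped labels = 18 × 0 + 2 × 1 = 2.
Non-drop label index = 2514 + 2 = 2516; at 30 labels/s that is 00:01:23:26, i.e. DF 00:01:23;26.

00:01:23;26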